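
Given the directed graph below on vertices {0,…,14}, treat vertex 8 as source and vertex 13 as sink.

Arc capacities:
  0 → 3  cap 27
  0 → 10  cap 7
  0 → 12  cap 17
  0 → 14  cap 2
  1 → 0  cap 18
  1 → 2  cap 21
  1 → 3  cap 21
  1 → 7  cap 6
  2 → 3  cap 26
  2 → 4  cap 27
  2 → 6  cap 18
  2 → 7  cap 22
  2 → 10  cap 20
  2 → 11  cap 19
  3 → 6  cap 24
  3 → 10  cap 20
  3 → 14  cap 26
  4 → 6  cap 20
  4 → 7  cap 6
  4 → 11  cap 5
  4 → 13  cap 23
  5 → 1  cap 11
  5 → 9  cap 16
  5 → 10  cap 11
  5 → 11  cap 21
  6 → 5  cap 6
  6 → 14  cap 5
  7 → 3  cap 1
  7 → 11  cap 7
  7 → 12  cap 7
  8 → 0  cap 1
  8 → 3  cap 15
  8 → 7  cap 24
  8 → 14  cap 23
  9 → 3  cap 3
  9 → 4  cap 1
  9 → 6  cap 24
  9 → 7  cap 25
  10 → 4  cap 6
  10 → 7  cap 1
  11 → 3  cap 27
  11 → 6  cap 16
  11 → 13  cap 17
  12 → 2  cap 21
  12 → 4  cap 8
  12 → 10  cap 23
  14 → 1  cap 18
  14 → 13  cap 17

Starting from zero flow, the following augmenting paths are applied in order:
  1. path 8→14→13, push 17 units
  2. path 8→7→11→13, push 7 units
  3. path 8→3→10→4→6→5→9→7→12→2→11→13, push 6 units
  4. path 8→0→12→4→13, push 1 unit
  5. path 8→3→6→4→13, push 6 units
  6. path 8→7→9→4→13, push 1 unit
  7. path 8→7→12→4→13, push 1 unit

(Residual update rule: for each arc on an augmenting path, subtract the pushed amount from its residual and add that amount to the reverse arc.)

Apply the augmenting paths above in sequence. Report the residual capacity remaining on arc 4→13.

after path 1 (8→14→13, push 17): res(4,13)=23
after path 2 (8→7→11→13, push 7): res(4,13)=23
after path 3 (8→3→10→4→6→5→9→7→12→2→11→13, push 6): res(4,13)=23
after path 4 (8→0→12→4→13, push 1): res(4,13)=22
after path 5 (8→3→6→4→13, push 6): res(4,13)=16
after path 6 (8→7→9→4→13, push 1): res(4,13)=15
after path 7 (8→7→12→4→13, push 1): res(4,13)=14

Residual capacity of (4,13): 14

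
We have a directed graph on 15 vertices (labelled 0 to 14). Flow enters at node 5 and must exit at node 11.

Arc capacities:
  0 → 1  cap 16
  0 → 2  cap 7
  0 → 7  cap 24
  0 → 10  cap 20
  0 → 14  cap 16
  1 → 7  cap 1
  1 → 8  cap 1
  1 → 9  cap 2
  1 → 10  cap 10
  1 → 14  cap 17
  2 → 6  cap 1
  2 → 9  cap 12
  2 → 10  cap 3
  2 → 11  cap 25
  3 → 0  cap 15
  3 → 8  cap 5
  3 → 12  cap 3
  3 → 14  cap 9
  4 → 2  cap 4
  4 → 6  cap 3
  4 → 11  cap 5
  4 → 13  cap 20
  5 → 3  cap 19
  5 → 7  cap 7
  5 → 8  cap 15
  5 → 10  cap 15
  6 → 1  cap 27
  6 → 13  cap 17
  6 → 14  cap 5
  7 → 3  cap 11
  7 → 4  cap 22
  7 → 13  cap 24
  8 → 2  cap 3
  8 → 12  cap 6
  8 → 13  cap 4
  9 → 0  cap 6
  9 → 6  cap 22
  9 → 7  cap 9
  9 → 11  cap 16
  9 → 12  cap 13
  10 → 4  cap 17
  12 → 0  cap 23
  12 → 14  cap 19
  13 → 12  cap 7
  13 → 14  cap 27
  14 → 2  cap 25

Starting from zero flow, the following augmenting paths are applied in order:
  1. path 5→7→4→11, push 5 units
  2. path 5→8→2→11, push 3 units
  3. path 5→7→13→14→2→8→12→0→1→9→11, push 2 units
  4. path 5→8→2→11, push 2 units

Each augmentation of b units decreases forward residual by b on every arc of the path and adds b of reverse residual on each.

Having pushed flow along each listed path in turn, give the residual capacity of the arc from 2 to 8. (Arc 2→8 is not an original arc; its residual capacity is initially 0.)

Residual capacity of (2,8): 3

after path 1 (5→7→4→11, push 5): res(2,8)=0
after path 2 (5→8→2→11, push 3): res(2,8)=3
after path 3 (5→7→13→14→2→8→12→0→1→9→11, push 2): res(2,8)=1
after path 4 (5→8→2→11, push 2): res(2,8)=3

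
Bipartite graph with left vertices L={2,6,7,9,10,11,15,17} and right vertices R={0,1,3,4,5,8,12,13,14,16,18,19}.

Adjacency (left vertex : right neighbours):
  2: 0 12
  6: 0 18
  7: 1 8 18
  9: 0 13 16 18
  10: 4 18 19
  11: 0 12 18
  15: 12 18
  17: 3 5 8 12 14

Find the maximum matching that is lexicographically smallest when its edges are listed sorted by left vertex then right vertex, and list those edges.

Lex-smallest maximum matching: {(2,0), (6,18), (7,1), (9,13), (10,4), (11,12), (17,3)}

|M| = 7 (so the lex-smallest maximum matching has 7 edges)
process left vertices in ascending order; for each, take the smallest-labelled available neighbour that still permits 7 edges overall, or leave it unmatched if none does
lex-smallest matching: {2-0, 6-18, 7-1, 9-13, 10-4, 11-12, 17-3}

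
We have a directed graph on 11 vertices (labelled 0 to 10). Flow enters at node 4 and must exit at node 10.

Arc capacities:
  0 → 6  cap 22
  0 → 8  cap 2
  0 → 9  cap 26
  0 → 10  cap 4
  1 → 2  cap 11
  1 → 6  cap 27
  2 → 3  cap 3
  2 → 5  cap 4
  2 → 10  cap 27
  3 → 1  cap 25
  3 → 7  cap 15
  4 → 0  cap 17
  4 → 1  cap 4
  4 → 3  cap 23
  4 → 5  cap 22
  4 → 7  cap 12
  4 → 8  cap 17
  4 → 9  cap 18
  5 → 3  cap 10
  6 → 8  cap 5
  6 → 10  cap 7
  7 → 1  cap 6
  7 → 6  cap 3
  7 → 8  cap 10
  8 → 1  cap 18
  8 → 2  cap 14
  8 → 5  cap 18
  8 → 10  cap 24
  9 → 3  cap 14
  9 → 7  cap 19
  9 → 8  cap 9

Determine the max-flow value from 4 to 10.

augment #1: 4→0→10 bottleneck 4, total now 4
augment #2: 4→8→10 bottleneck 17, total now 21
augment #3: 4→0→6→10 bottleneck 7, total now 28
augment #4: 4→0→8→10 bottleneck 2, total now 30
augment #5: 4→1→2→10 bottleneck 4, total now 34
augment #6: 4→7→8→10 bottleneck 5, total now 39
augment #7: 4→3→1→2→10 bottleneck 7, total now 46
augment #8: 4→7→8→2→10 bottleneck 5, total now 51
augment #9: 4→9→8→2→10 bottleneck 9, total now 60

Maximum flow value: 60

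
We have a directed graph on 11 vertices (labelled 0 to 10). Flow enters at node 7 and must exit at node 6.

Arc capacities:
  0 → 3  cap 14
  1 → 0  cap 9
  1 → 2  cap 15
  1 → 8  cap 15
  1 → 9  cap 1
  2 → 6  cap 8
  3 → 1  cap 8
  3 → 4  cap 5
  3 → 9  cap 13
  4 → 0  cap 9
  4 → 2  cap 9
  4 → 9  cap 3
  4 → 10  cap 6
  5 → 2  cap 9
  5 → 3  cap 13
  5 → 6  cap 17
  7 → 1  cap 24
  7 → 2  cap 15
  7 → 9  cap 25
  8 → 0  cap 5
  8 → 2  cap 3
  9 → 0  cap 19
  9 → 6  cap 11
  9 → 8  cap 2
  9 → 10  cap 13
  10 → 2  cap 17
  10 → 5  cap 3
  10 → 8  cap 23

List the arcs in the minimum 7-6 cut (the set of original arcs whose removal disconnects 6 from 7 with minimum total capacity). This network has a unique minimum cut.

augment #1: 7→2→6 push 8
augment #2: 7→9→6 push 11
augment #3: 7→9→10→5→6 push 3
max flow = 22; residual-reachable set from 7 gives S-side
cut edges (S→T): {(2,6), (9,6), (10,5)} total cap 22

Min-cut arcs: {(2,6), (9,6), (10,5)} (total capacity 22)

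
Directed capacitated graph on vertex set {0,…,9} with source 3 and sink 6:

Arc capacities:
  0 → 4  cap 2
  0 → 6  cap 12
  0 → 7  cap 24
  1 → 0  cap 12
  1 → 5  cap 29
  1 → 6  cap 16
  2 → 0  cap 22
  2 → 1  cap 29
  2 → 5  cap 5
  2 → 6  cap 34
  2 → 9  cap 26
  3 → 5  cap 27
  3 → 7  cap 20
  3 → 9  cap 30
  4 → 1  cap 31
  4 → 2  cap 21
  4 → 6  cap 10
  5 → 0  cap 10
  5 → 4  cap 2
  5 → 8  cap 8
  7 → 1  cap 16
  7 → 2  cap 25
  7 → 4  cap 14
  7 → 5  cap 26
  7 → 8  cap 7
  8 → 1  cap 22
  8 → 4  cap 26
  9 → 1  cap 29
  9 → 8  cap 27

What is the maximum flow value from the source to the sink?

augment #1: 3→5→0→6 bottleneck 10, total now 10
augment #2: 3→5→4→6 bottleneck 2, total now 12
augment #3: 3→7→1→6 bottleneck 16, total now 28
augment #4: 3→7→2→6 bottleneck 4, total now 32
augment #5: 3→5→8→4→6 bottleneck 8, total now 40
augment #6: 3→9→1→0→6 bottleneck 2, total now 42
augment #7: 3→9→1→7→2→6 bottleneck 16, total now 58
augment #8: 3→9→8→4→2→6 bottleneck 12, total now 70

Maximum flow value: 70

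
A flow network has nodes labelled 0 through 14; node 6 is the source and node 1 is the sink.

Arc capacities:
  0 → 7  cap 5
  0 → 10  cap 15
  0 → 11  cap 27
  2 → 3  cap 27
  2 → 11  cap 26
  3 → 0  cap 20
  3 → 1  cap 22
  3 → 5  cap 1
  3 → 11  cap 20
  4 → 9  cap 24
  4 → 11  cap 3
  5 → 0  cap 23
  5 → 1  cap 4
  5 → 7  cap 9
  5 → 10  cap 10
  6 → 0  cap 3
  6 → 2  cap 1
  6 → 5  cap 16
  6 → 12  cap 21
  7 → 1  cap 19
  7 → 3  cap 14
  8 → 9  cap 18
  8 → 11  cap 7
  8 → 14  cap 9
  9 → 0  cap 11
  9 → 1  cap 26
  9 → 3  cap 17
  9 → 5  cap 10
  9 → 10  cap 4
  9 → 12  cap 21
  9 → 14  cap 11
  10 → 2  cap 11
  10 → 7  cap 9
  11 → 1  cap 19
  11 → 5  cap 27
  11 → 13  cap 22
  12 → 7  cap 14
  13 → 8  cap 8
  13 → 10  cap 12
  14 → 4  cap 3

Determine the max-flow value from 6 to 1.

Maximum flow value: 34

augment #1: 6→5→1 bottleneck 4, total now 4
augment #2: 6→0→7→1 bottleneck 3, total now 7
augment #3: 6→2→3→1 bottleneck 1, total now 8
augment #4: 6→5→7→1 bottleneck 9, total now 17
augment #5: 6→12→7→1 bottleneck 7, total now 24
augment #6: 6→5→0→11→1 bottleneck 3, total now 27
augment #7: 6→12→7→3→1 bottleneck 7, total now 34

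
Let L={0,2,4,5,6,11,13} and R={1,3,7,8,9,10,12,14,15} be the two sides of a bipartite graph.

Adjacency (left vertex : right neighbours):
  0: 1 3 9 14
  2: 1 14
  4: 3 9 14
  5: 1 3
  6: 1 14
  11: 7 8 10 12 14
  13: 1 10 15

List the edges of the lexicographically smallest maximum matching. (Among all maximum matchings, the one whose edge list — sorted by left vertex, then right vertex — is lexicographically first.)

Lex-smallest maximum matching: {(0,1), (2,14), (4,9), (5,3), (11,7), (13,10)}

|M| = 6 (so the lex-smallest maximum matching has 6 edges)
process left vertices in ascending order; for each, take the smallest-labelled available neighbour that still permits 6 edges overall, or leave it unmatched if none does
lex-smallest matching: {0-1, 2-14, 4-9, 5-3, 11-7, 13-10}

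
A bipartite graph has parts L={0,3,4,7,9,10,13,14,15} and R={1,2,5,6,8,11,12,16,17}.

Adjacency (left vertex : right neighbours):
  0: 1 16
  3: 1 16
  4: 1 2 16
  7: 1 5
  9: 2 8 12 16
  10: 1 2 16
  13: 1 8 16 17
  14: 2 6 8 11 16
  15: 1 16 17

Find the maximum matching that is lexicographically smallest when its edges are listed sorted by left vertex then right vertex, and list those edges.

|M| = 8 (so the lex-smallest maximum matching has 8 edges)
process left vertices in ascending order; for each, take the smallest-labelled available neighbour that still permits 8 edges overall, or leave it unmatched if none does
lex-smallest matching: {0-1, 3-16, 4-2, 7-5, 9-12, 13-8, 14-6, 15-17}

Lex-smallest maximum matching: {(0,1), (3,16), (4,2), (7,5), (9,12), (13,8), (14,6), (15,17)}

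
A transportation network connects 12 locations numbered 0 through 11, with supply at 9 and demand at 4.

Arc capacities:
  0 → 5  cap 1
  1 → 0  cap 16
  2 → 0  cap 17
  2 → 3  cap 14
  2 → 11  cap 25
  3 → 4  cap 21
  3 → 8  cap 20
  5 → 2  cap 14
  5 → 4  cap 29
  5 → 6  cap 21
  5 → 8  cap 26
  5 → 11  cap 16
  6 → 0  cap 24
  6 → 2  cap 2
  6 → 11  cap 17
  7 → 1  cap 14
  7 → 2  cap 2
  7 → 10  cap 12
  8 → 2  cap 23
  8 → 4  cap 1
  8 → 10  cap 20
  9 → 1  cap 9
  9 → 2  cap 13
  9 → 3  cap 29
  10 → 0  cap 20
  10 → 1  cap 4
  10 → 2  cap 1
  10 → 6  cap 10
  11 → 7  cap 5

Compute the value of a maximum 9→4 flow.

Maximum flow value: 23

augment #1: 9→3→4 bottleneck 21, total now 21
augment #2: 9→3→8→4 bottleneck 1, total now 22
augment #3: 9→1→0→5→4 bottleneck 1, total now 23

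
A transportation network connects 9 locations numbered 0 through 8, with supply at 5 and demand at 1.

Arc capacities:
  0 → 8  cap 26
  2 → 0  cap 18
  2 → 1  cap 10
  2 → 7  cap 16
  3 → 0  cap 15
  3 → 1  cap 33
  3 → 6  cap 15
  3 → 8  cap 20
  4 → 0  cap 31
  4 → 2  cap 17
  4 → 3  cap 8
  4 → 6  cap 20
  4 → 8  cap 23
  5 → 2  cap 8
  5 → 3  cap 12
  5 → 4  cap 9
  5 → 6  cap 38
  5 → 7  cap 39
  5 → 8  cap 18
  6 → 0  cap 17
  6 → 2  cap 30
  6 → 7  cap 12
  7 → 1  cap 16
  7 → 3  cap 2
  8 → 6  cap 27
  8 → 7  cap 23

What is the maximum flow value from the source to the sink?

augment #1: 5→2→1 bottleneck 8, total now 8
augment #2: 5→3→1 bottleneck 12, total now 20
augment #3: 5→7→1 bottleneck 16, total now 36
augment #4: 5→4→2→1 bottleneck 2, total now 38
augment #5: 5→4→3→1 bottleneck 7, total now 45
augment #6: 5→7→3→1 bottleneck 2, total now 47
augment #7: 5→6→2→4→3→1 bottleneck 1, total now 48

Maximum flow value: 48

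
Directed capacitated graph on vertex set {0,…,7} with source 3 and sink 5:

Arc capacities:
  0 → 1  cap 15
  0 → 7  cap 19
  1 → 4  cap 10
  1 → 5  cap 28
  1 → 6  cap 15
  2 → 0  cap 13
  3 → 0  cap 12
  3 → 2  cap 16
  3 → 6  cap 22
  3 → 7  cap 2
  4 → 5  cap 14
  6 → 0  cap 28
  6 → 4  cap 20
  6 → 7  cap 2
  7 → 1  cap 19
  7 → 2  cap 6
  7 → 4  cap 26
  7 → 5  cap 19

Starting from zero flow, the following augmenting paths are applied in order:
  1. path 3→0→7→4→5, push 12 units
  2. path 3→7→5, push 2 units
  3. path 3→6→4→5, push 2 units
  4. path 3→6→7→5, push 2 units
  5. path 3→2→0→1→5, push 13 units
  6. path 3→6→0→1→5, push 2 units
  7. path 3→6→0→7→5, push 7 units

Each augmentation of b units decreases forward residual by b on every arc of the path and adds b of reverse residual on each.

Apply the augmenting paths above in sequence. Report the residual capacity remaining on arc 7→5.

Residual capacity of (7,5): 8

after path 1 (3→0→7→4→5, push 12): res(7,5)=19
after path 2 (3→7→5, push 2): res(7,5)=17
after path 3 (3→6→4→5, push 2): res(7,5)=17
after path 4 (3→6→7→5, push 2): res(7,5)=15
after path 5 (3→2→0→1→5, push 13): res(7,5)=15
after path 6 (3→6→0→1→5, push 2): res(7,5)=15
after path 7 (3→6→0→7→5, push 7): res(7,5)=8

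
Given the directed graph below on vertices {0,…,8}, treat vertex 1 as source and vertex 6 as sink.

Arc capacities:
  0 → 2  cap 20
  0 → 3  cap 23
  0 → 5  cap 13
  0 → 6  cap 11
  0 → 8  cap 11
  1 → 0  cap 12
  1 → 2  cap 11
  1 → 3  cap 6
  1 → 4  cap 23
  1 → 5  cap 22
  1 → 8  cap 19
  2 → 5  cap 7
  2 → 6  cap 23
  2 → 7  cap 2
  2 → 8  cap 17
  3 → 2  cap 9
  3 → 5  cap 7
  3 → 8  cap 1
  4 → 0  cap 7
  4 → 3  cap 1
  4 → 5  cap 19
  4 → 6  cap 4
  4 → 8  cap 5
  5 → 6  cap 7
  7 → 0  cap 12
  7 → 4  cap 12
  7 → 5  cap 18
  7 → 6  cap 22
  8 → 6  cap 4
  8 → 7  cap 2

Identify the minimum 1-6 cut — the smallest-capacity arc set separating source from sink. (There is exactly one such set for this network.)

augment #1: 1→0→6 push 11
augment #2: 1→2→6 push 11
augment #3: 1→4→6 push 4
augment #4: 1→5→6 push 7
augment #5: 1→8→6 push 4
augment #6: 1→0→2→6 push 1
augment #7: 1→3→2→6 push 6
augment #8: 1→8→7→6 push 2
augment #9: 1→4→0→2→6 push 5
augment #10: 1→4→0→2→7→6 push 2
max flow = 53; residual-reachable set from 1 gives S-side
cut edges (S→T): {(0,6), (2,6), (2,7), (4,6), (5,6), (8,6), (8,7)} total cap 53

Min-cut arcs: {(0,6), (2,6), (2,7), (4,6), (5,6), (8,6), (8,7)} (total capacity 53)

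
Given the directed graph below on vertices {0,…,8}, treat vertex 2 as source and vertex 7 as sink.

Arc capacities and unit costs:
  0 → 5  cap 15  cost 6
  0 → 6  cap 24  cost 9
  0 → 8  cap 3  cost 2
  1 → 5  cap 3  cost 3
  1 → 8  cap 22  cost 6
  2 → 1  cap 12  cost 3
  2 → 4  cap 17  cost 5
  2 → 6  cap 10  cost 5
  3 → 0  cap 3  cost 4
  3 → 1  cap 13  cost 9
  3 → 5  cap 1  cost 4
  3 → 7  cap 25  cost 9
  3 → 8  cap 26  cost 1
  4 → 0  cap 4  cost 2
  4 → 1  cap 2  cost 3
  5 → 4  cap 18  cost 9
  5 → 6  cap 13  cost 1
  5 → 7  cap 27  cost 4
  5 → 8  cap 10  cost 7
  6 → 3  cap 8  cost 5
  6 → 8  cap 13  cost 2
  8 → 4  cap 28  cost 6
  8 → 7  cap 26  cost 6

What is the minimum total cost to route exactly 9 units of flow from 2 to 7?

shortest-cost path #1: 2→1→5→7 push 3 @ unit cost 10 (adds 30)
shortest-cost path #2: 2→6→8→7 push 6 @ unit cost 13 (adds 78)
total cost = 108

Minimum cost for 9 units: 108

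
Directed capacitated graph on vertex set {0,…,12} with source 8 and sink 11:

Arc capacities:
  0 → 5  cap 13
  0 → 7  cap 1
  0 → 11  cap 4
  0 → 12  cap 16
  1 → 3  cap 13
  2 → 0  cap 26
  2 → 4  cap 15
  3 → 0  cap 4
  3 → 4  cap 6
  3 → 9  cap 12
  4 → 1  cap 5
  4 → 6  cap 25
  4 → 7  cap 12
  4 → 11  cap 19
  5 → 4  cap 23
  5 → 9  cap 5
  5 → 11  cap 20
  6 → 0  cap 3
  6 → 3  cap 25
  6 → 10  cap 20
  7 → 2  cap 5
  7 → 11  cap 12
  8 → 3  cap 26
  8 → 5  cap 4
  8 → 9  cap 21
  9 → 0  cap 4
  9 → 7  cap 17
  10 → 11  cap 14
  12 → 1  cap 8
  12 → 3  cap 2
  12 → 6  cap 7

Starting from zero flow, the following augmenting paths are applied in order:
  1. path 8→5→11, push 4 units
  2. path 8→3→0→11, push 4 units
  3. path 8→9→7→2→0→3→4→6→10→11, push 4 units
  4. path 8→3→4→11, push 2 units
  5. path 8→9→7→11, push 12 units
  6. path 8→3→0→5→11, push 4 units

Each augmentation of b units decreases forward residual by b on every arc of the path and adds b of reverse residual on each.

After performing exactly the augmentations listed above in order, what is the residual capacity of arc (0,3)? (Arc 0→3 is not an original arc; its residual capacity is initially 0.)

Residual capacity of (0,3): 4

after path 1 (8→5→11, push 4): res(0,3)=0
after path 2 (8→3→0→11, push 4): res(0,3)=4
after path 3 (8→9→7→2→0→3→4→6→10→11, push 4): res(0,3)=0
after path 4 (8→3→4→11, push 2): res(0,3)=0
after path 5 (8→9→7→11, push 12): res(0,3)=0
after path 6 (8→3→0→5→11, push 4): res(0,3)=4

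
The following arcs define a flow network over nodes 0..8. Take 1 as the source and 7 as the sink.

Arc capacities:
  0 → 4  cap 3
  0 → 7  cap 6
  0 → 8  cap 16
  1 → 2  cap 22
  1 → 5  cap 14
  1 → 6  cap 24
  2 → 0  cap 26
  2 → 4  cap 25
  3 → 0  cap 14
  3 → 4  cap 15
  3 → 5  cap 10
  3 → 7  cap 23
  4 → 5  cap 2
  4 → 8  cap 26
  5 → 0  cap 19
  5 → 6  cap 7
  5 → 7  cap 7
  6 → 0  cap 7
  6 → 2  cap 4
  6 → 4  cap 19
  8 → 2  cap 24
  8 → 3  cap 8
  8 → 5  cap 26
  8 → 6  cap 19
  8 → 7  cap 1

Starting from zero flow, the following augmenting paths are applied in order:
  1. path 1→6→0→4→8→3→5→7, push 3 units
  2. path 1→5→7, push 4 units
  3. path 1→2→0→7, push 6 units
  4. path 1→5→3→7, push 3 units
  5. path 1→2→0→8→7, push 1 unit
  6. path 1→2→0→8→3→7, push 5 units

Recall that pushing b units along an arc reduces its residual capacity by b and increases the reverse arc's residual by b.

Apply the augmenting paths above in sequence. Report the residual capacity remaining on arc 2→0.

after path 1 (1→6→0→4→8→3→5→7, push 3): res(2,0)=26
after path 2 (1→5→7, push 4): res(2,0)=26
after path 3 (1→2→0→7, push 6): res(2,0)=20
after path 4 (1→5→3→7, push 3): res(2,0)=20
after path 5 (1→2→0→8→7, push 1): res(2,0)=19
after path 6 (1→2→0→8→3→7, push 5): res(2,0)=14

Residual capacity of (2,0): 14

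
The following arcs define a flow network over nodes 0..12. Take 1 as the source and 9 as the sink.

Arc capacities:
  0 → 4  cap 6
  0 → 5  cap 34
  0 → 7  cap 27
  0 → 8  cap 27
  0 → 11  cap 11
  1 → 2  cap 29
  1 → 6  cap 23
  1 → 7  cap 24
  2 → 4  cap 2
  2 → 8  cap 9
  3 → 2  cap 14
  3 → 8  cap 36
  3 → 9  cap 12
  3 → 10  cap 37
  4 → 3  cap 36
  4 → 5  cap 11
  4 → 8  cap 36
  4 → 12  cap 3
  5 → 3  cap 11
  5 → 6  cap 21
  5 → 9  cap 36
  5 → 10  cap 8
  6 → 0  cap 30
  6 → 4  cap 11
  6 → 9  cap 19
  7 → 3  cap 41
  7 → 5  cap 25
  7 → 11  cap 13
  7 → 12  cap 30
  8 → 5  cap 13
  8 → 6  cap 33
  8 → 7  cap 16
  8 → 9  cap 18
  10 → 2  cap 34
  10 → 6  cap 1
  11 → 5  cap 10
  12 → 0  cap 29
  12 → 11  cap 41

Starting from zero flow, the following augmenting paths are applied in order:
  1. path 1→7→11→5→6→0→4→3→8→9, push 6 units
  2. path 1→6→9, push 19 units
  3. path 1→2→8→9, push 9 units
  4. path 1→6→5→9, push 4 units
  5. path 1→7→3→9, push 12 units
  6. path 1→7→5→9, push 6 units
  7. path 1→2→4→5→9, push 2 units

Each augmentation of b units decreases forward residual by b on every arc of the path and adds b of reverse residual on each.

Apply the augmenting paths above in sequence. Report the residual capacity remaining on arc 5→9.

Residual capacity of (5,9): 24

after path 1 (1→7→11→5→6→0→4→3→8→9, push 6): res(5,9)=36
after path 2 (1→6→9, push 19): res(5,9)=36
after path 3 (1→2→8→9, push 9): res(5,9)=36
after path 4 (1→6→5→9, push 4): res(5,9)=32
after path 5 (1→7→3→9, push 12): res(5,9)=32
after path 6 (1→7→5→9, push 6): res(5,9)=26
after path 7 (1→2→4→5→9, push 2): res(5,9)=24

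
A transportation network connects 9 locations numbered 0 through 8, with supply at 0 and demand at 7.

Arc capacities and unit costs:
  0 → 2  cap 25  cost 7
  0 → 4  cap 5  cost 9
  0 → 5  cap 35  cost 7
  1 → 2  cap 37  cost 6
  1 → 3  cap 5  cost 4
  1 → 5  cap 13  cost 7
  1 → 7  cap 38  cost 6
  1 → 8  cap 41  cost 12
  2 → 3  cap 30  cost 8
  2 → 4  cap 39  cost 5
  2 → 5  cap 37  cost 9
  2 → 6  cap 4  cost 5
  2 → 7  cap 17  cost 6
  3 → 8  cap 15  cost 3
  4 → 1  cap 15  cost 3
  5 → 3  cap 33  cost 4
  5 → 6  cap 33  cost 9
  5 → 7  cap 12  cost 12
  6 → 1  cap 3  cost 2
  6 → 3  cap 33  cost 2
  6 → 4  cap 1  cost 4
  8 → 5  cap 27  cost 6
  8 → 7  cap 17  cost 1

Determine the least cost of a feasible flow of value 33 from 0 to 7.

Minimum cost for 33 units: 464

shortest-cost path #1: 0→2→7 push 17 @ unit cost 13 (adds 221)
shortest-cost path #2: 0→5→3→8→7 push 15 @ unit cost 15 (adds 225)
shortest-cost path #3: 0→4→1→7 push 1 @ unit cost 18 (adds 18)
total cost = 464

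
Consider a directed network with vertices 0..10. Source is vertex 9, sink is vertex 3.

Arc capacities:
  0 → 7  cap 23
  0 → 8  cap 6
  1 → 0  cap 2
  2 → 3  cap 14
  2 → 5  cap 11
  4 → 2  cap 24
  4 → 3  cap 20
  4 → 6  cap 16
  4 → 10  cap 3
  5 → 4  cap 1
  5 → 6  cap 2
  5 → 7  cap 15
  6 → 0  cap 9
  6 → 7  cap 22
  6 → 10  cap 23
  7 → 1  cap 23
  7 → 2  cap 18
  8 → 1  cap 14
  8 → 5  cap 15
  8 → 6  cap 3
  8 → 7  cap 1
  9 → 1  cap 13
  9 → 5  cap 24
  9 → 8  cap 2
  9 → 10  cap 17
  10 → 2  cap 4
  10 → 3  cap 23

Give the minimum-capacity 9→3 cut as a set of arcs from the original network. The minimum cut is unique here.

augment #1: 9→10→3 push 17
augment #2: 9→5→4→3 push 1
augment #3: 9→5→6→10→3 push 2
augment #4: 9→5→7→2→3 push 14
augment #5: 9→8→6→10→3 push 2
augment #6: 9→1→0→8→6→10→3 push 1
max flow = 37; residual-reachable set from 9 gives S-side
cut edges (S→T): {(2,3), (5,4), (5,6), (8,6), (9,10)} total cap 37

Min-cut arcs: {(2,3), (5,4), (5,6), (8,6), (9,10)} (total capacity 37)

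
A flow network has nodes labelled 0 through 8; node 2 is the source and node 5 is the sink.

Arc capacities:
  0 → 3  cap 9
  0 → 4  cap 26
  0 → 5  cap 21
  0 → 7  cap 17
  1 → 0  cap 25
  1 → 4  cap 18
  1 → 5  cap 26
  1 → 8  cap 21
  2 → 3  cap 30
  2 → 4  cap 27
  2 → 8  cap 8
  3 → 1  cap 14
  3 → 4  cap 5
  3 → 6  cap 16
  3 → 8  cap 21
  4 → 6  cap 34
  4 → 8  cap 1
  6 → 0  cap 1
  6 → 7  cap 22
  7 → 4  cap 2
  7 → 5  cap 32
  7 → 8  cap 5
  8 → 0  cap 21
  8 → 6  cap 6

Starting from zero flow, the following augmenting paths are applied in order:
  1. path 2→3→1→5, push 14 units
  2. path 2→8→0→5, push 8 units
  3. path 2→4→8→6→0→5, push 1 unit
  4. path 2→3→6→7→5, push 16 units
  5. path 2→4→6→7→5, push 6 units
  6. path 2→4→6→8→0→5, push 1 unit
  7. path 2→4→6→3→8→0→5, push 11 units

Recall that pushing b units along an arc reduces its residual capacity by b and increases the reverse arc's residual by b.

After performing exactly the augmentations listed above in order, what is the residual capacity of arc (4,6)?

Residual capacity of (4,6): 16

after path 1 (2→3→1→5, push 14): res(4,6)=34
after path 2 (2→8→0→5, push 8): res(4,6)=34
after path 3 (2→4→8→6→0→5, push 1): res(4,6)=34
after path 4 (2→3→6→7→5, push 16): res(4,6)=34
after path 5 (2→4→6→7→5, push 6): res(4,6)=28
after path 6 (2→4→6→8→0→5, push 1): res(4,6)=27
after path 7 (2→4→6→3→8→0→5, push 11): res(4,6)=16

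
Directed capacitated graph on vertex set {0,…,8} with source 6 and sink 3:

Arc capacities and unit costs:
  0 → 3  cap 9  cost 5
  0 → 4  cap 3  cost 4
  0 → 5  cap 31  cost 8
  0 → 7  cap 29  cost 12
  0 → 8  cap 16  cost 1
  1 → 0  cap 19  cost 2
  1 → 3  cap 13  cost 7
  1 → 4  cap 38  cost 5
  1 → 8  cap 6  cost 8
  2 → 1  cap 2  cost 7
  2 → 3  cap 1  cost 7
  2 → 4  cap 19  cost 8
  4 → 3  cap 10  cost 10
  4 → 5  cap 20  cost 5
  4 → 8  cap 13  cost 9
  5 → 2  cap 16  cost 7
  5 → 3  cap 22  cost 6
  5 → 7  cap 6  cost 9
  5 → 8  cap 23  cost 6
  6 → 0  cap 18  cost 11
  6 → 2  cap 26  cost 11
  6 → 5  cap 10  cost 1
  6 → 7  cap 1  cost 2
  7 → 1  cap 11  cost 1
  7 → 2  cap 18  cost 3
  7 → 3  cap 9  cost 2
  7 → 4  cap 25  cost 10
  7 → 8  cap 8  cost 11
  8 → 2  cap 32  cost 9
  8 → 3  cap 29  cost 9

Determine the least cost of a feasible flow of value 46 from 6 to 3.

Minimum cost for 46 units: 885

shortest-cost path #1: 6→7→3 push 1 @ unit cost 4 (adds 4)
shortest-cost path #2: 6→5→3 push 10 @ unit cost 7 (adds 70)
shortest-cost path #3: 6→0→3 push 9 @ unit cost 16 (adds 144)
shortest-cost path #4: 6→2→3 push 1 @ unit cost 18 (adds 18)
shortest-cost path #5: 6→0→8→3 push 9 @ unit cost 21 (adds 189)
shortest-cost path #6: 6→2→1→3 push 2 @ unit cost 25 (adds 50)
shortest-cost path #7: 6→2→4→3 push 10 @ unit cost 29 (adds 290)
shortest-cost path #8: 6→2→4→5→3 push 4 @ unit cost 30 (adds 120)
total cost = 885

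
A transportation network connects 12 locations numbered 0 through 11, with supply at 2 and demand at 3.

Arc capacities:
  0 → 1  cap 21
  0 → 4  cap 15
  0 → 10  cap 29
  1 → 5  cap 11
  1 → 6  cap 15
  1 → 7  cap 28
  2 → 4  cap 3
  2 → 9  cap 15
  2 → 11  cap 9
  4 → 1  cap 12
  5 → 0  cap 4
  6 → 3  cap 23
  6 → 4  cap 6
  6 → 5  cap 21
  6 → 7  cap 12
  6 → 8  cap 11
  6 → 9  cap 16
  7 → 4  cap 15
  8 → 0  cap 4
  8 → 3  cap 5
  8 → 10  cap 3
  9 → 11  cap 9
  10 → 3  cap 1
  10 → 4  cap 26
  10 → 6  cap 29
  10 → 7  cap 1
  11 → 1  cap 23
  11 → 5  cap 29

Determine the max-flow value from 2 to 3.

augment #1: 2→4→1→6→3 bottleneck 3, total now 3
augment #2: 2→11→1→6→3 bottleneck 9, total now 12
augment #3: 2→9→11→1→6→3 bottleneck 3, total now 15
augment #4: 2→9→11→5→0→10→3 bottleneck 1, total now 16
augment #5: 2→9→11→5→0→10→6→3 bottleneck 3, total now 19

Maximum flow value: 19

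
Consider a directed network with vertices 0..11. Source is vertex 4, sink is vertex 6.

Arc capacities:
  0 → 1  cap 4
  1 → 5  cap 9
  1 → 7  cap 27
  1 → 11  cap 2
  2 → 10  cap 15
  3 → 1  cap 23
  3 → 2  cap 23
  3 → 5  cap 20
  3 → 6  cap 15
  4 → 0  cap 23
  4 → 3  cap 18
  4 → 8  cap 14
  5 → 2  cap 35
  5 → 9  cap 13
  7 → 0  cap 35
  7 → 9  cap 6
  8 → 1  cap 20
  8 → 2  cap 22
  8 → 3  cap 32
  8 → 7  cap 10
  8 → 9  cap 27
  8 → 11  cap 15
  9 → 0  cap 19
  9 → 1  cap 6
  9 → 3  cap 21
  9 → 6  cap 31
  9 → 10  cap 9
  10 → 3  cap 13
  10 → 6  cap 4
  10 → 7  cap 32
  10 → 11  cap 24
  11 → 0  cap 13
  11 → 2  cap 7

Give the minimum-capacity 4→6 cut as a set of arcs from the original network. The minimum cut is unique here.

Min-cut arcs: {(0,1), (4,3), (4,8)} (total capacity 36)

augment #1: 4→3→6 push 15
augment #2: 4→8→9→6 push 14
augment #3: 4→3→2→10→6 push 3
augment #4: 4→0→1→5→9→6 push 4
max flow = 36; residual-reachable set from 4 gives S-side
cut edges (S→T): {(0,1), (4,3), (4,8)} total cap 36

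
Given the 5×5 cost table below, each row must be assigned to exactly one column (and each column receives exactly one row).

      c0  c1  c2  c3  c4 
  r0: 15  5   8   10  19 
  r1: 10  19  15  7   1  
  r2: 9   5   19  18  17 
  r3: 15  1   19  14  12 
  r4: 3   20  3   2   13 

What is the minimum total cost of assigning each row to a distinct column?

Minimum assignment cost: 21

optimal assignment: row0→col2 (cost 8), row1→col4 (cost 1), row2→col0 (cost 9), row3→col1 (cost 1), row4→col3 (cost 2)
total = 8 + 1 + 9 + 1 + 2 = 21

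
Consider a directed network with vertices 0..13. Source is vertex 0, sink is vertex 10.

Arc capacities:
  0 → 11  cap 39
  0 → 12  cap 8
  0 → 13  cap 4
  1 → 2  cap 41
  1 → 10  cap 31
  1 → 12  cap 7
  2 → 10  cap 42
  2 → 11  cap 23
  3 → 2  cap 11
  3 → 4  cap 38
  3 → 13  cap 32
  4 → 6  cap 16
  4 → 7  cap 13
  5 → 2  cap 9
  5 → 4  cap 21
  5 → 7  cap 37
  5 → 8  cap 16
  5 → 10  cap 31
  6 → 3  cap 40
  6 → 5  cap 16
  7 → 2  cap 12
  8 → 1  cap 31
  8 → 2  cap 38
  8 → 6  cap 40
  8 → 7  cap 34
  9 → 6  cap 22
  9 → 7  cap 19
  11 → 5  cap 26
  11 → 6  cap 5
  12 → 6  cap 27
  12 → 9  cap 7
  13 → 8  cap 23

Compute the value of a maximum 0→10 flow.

augment #1: 0→11→5→10 bottleneck 26, total now 26
augment #2: 0→11→6→5→10 bottleneck 5, total now 31
augment #3: 0→13→8→1→10 bottleneck 4, total now 35
augment #4: 0→12→6→3→2→10 bottleneck 8, total now 43

Maximum flow value: 43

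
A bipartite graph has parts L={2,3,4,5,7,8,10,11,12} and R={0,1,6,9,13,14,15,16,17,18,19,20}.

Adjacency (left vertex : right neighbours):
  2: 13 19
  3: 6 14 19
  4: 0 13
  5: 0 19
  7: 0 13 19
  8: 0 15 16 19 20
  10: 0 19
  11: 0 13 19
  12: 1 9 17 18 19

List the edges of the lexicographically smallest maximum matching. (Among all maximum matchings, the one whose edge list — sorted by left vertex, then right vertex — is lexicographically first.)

|M| = 6 (so the lex-smallest maximum matching has 6 edges)
process left vertices in ascending order; for each, take the smallest-labelled available neighbour that still permits 6 edges overall, or leave it unmatched if none does
lex-smallest matching: {2-13, 3-6, 4-0, 5-19, 8-15, 12-1}

Lex-smallest maximum matching: {(2,13), (3,6), (4,0), (5,19), (8,15), (12,1)}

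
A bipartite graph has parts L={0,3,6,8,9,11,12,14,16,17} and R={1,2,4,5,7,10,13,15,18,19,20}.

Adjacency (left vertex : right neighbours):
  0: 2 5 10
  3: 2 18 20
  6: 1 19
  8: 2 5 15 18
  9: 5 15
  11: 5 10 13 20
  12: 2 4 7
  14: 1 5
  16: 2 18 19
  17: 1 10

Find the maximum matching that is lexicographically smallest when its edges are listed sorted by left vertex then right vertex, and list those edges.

|M| = 10 (so the lex-smallest maximum matching has 10 edges)
process left vertices in ascending order; for each, take the smallest-labelled available neighbour that still permits 10 edges overall, or leave it unmatched if none does
lex-smallest matching: {0-2, 3-20, 6-1, 8-18, 9-15, 11-13, 12-4, 14-5, 16-19, 17-10}

Lex-smallest maximum matching: {(0,2), (3,20), (6,1), (8,18), (9,15), (11,13), (12,4), (14,5), (16,19), (17,10)}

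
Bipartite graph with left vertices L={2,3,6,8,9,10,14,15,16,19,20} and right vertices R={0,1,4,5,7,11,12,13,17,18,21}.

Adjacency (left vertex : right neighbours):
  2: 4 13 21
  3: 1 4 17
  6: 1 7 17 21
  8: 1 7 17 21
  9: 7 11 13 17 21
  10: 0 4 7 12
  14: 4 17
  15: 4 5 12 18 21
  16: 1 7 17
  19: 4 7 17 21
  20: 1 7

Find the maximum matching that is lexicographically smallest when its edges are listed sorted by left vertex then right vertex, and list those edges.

Lex-smallest maximum matching: {(2,13), (3,1), (6,7), (8,17), (9,11), (10,0), (14,4), (15,5), (19,21)}

|M| = 9 (so the lex-smallest maximum matching has 9 edges)
process left vertices in ascending order; for each, take the smallest-labelled available neighbour that still permits 9 edges overall, or leave it unmatched if none does
lex-smallest matching: {2-13, 3-1, 6-7, 8-17, 9-11, 10-0, 14-4, 15-5, 19-21}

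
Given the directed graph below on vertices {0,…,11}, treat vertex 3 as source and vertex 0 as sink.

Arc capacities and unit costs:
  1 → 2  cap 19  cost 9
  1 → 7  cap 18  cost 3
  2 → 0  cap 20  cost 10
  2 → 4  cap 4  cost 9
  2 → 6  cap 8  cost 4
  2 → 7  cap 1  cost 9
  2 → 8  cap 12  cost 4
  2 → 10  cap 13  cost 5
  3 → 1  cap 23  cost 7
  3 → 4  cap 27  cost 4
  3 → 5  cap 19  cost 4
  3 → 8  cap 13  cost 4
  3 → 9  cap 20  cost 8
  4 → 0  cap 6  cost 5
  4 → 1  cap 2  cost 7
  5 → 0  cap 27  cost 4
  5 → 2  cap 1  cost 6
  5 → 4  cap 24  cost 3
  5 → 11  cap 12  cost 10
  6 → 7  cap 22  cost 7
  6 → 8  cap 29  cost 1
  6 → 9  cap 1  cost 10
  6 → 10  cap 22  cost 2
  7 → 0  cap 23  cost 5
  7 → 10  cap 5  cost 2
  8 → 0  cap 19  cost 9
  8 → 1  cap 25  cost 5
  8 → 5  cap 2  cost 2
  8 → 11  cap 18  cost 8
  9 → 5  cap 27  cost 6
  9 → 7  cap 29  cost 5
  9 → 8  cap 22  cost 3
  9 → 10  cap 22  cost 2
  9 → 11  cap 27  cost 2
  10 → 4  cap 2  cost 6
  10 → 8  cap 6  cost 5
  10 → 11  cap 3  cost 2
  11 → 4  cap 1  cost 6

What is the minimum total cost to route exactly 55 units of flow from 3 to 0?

Minimum cost for 55 units: 624

shortest-cost path #1: 3→5→0 push 19 @ unit cost 8 (adds 152)
shortest-cost path #2: 3→4→0 push 6 @ unit cost 9 (adds 54)
shortest-cost path #3: 3→8→5→0 push 2 @ unit cost 10 (adds 20)
shortest-cost path #4: 3→8→0 push 11 @ unit cost 13 (adds 143)
shortest-cost path #5: 3→1→7→0 push 17 @ unit cost 15 (adds 255)
total cost = 624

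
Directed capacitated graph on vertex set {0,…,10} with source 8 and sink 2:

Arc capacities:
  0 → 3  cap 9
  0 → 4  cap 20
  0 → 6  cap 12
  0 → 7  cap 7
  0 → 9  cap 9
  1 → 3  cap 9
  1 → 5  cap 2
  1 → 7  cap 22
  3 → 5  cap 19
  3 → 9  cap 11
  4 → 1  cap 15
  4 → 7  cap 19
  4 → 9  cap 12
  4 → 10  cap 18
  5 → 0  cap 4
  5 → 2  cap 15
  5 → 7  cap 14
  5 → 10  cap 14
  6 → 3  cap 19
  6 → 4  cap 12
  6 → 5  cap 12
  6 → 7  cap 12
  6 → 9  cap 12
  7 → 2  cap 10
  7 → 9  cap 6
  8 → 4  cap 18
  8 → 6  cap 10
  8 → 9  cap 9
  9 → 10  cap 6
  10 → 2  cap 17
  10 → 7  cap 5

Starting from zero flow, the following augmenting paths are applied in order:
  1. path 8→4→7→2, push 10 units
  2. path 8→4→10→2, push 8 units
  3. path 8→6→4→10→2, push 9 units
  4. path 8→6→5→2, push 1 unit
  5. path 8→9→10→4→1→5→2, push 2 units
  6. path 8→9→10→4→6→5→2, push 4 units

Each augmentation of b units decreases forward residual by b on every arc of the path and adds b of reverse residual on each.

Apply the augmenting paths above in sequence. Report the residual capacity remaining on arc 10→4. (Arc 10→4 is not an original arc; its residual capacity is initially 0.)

after path 1 (8→4→7→2, push 10): res(10,4)=0
after path 2 (8→4→10→2, push 8): res(10,4)=8
after path 3 (8→6→4→10→2, push 9): res(10,4)=17
after path 4 (8→6→5→2, push 1): res(10,4)=17
after path 5 (8→9→10→4→1→5→2, push 2): res(10,4)=15
after path 6 (8→9→10→4→6→5→2, push 4): res(10,4)=11

Residual capacity of (10,4): 11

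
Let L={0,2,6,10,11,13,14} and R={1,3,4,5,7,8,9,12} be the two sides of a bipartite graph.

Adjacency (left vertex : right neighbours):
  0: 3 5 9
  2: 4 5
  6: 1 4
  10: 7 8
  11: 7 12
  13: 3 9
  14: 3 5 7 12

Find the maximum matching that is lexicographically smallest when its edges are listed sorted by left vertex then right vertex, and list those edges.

Lex-smallest maximum matching: {(0,3), (2,4), (6,1), (10,7), (11,12), (13,9), (14,5)}

|M| = 7 (so the lex-smallest maximum matching has 7 edges)
process left vertices in ascending order; for each, take the smallest-labelled available neighbour that still permits 7 edges overall, or leave it unmatched if none does
lex-smallest matching: {0-3, 2-4, 6-1, 10-7, 11-12, 13-9, 14-5}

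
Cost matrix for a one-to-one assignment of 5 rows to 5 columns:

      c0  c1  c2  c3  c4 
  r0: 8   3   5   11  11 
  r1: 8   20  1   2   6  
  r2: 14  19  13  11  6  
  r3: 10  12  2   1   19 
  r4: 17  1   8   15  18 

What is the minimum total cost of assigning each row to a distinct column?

optimal assignment: row0→col0 (cost 8), row1→col2 (cost 1), row2→col4 (cost 6), row3→col3 (cost 1), row4→col1 (cost 1)
total = 8 + 1 + 6 + 1 + 1 = 17

Minimum assignment cost: 17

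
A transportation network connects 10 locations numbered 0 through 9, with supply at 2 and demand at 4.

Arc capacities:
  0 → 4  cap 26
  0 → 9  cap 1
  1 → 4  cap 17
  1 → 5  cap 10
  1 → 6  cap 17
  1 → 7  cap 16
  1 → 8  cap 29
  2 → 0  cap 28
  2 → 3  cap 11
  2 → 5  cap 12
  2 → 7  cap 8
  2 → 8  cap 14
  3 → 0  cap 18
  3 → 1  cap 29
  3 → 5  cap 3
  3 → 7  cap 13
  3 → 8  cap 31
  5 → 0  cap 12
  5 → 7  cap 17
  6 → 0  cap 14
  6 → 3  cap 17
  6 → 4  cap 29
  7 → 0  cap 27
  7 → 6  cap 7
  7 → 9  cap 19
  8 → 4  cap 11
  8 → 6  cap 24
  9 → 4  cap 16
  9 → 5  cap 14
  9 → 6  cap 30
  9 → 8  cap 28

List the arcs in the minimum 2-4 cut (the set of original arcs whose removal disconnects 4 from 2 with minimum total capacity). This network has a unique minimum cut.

augment #1: 2→0→4 push 26
augment #2: 2→8→4 push 11
augment #3: 2→0→9→4 push 1
augment #4: 2→3→1→4 push 11
augment #5: 2→7→6→4 push 7
augment #6: 2→7→9→4 push 1
augment #7: 2→8→6→4 push 3
augment #8: 2→5→7→9→4 push 12
max flow = 72; residual-reachable set from 2 gives S-side
cut edges (S→T): {(0,4), (0,9), (2,3), (2,5), (2,7), (2,8)} total cap 72

Min-cut arcs: {(0,4), (0,9), (2,3), (2,5), (2,7), (2,8)} (total capacity 72)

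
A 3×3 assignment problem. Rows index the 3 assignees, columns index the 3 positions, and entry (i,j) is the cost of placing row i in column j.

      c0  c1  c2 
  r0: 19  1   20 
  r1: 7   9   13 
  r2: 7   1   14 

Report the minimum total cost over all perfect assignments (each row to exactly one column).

Minimum assignment cost: 21

optimal assignment: row0→col1 (cost 1), row1→col2 (cost 13), row2→col0 (cost 7)
total = 1 + 13 + 7 = 21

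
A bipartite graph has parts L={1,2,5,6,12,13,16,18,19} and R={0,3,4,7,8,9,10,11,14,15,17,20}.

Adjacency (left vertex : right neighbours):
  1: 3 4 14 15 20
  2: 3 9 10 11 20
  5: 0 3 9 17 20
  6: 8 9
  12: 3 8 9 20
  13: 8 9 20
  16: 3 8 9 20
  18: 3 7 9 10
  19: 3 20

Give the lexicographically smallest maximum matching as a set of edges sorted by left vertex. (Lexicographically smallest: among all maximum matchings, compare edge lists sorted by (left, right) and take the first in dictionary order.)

|M| = 8 (so the lex-smallest maximum matching has 8 edges)
process left vertices in ascending order; for each, take the smallest-labelled available neighbour that still permits 8 edges overall, or leave it unmatched if none does
lex-smallest matching: {1-4, 2-10, 5-0, 6-8, 12-3, 13-9, 16-20, 18-7}

Lex-smallest maximum matching: {(1,4), (2,10), (5,0), (6,8), (12,3), (13,9), (16,20), (18,7)}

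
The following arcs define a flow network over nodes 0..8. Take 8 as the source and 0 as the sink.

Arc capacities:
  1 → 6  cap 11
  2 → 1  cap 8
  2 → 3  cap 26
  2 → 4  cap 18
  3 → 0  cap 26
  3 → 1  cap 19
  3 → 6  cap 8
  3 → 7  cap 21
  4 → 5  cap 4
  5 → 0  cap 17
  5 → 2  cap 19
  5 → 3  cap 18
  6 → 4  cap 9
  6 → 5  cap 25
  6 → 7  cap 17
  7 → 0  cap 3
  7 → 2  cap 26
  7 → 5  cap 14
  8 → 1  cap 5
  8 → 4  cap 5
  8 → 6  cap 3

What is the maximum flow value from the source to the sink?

augment #1: 8→4→5→0 bottleneck 4, total now 4
augment #2: 8→6→5→0 bottleneck 3, total now 7
augment #3: 8→1→6→5→0 bottleneck 5, total now 12

Maximum flow value: 12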